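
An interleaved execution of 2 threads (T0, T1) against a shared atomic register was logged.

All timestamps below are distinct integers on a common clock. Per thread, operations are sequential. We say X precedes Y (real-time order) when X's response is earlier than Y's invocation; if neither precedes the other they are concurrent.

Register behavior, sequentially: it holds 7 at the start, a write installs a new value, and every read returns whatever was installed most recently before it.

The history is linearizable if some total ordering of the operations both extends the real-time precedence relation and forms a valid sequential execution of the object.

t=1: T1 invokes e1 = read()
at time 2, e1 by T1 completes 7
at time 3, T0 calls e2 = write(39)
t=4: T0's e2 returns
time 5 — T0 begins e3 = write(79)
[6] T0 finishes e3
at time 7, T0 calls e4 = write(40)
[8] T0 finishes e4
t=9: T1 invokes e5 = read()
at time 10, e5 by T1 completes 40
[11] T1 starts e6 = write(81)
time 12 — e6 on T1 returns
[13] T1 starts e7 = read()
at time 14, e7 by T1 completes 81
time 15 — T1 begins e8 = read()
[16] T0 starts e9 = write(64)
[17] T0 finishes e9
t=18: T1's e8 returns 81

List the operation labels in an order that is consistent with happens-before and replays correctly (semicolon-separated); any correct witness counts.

1. e1 read() → 7, leaving value 7
2. e2 write(39), leaving value 39
3. e3 write(79), leaving value 79
4. e4 write(40), leaving value 40
5. e5 read() → 40, leaving value 40
6. e6 write(81), leaving value 81
7. e7 read() → 81, leaving value 81
8. e8 read() → 81, leaving value 81
9. e9 write(64), leaving value 64

e1; e2; e3; e4; e5; e6; e7; e8; e9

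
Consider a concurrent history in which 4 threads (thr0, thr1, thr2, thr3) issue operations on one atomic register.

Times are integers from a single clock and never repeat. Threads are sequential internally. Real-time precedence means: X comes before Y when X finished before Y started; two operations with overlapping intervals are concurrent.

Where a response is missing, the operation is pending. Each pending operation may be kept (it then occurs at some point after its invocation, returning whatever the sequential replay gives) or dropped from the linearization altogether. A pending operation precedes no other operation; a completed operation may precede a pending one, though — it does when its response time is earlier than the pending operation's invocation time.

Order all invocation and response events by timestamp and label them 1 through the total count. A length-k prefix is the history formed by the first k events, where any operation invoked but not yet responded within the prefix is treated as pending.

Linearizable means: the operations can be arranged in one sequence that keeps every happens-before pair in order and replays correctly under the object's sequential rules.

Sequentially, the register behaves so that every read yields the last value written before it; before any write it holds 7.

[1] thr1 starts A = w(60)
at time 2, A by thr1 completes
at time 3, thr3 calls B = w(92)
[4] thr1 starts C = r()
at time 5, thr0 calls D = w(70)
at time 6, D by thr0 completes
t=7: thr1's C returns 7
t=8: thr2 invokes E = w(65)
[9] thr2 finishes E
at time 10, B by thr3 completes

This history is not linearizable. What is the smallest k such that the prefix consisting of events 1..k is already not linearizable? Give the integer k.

events 1..6 are linearizable; a witness order is A, B, C, D:
step 1: A w(60) — value 60
step 2: B w(92) (pending, included) — value 92
step 3: C r() (pending, included) — value 92
step 4: D w(70) — value 70
adding event 7 (C responds at 7) leaves no legal real-time order
no completion choice of the 1 pending operation (B) rescues it — every subset was tried
e.g. A, C, D (pending dropped): illegal at step 2, since C r() → 7 cannot apply there
e.g. A, D, C (pending dropped): illegal at step 3, since C r() → 7 cannot apply there

7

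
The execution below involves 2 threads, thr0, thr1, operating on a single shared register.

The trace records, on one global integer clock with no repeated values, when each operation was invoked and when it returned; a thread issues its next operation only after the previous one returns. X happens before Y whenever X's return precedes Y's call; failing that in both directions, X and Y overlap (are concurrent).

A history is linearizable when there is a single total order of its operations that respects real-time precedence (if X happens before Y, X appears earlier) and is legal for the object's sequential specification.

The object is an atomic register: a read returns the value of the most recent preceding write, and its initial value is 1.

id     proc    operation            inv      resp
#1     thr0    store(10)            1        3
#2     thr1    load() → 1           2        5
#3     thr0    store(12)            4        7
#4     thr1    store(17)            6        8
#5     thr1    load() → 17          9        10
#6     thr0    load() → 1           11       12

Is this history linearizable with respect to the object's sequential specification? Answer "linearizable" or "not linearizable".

not linearizable

already the first 12 events (up to #6's response at time 12) admit no linearization; the first 11 still do
the 6 completed operations admit 5 real-time orders; each fails the register replay
sample order #1, #2, #3, #4, #5, #6 stalls at step 2 — #2 load() → 1 has no legal effect
sample order #1, #2, #4, #3, #5, #6 stalls at step 2 — #2 load() → 1 has no legal effect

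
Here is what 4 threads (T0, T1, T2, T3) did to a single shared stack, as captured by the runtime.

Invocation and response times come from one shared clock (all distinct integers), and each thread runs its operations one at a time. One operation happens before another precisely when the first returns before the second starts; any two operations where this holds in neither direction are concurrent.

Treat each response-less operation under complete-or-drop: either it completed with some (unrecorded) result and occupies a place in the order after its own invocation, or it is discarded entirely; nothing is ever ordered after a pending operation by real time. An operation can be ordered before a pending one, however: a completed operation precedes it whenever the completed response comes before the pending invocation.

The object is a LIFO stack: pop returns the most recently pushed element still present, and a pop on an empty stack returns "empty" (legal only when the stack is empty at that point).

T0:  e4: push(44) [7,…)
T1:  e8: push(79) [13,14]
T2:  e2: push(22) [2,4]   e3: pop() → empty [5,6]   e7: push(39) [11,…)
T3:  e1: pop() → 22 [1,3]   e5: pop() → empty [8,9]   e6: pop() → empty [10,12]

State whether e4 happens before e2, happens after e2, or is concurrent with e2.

e4 spans [7,…), e2 spans [2,4]
resp(e2)=4 < inv(e4)=7

after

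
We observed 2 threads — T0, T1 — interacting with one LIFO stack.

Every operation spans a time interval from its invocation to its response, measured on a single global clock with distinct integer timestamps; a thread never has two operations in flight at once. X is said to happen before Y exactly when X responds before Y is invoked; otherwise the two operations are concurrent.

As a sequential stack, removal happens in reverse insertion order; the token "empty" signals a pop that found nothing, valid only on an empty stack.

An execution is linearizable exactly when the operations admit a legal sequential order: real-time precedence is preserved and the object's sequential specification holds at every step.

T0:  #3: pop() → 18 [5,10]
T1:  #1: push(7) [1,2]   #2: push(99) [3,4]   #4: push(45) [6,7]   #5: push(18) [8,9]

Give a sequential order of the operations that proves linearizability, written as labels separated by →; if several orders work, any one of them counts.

1. #1 push(7), leaving stack <7>
2. #2 push(99), leaving stack <7,99>
3. #4 push(45), leaving stack <7,99,45>
4. #5 push(18), leaving stack <7,99,45,18>
5. #3 pop() → 18, leaving stack <7,99,45>

#1 → #2 → #4 → #5 → #3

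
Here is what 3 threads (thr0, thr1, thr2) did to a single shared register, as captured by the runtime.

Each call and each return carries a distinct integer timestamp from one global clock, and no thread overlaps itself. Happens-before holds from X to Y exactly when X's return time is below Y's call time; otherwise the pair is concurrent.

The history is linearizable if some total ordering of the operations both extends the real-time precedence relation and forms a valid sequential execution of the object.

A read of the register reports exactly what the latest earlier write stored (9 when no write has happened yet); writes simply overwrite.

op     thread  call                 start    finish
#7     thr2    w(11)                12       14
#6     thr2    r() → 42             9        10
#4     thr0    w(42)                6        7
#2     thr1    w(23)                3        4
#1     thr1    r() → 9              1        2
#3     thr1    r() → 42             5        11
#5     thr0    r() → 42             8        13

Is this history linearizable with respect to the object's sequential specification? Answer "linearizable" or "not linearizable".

a witness: #1, #2, #4, #3, #5, #6, #7
1. #1 r() → 9, leaving value 9
2. #2 w(23), leaving value 23
3. #4 w(42), leaving value 42
4. #3 r() → 42, leaving value 42
5. #5 r() → 42, leaving value 42
6. #6 r() → 42, leaving value 42
7. #7 w(11), leaving value 11

linearizable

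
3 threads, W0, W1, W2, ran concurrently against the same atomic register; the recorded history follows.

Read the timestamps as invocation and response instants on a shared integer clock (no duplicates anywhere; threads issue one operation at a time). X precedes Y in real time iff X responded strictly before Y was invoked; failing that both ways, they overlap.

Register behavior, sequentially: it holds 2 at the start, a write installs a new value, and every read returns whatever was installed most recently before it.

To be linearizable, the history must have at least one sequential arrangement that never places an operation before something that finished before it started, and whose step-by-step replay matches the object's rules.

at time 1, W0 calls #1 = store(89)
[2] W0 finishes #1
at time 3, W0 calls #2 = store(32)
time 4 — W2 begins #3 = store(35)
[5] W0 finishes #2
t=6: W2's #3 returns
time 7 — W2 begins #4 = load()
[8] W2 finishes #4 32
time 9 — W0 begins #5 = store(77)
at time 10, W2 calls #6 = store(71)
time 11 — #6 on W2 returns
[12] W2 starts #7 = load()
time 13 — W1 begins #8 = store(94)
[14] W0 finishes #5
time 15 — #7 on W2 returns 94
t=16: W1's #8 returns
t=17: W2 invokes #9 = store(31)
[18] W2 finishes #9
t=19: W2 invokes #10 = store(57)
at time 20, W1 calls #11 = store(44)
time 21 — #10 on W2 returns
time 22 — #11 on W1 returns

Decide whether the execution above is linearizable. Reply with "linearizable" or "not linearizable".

one valid linearization: #1, #3, #2, #4, #5, #6, #8, #7, #9, #10, #11
after step 1 (#1 store(89)): value 89
after step 2 (#3 store(35)): value 35
after step 3 (#2 store(32)): value 32
after step 4 (#4 load() → 32): value 32
after step 5 (#5 store(77)): value 77
after step 6 (#6 store(71)): value 71
after step 7 (#8 store(94)): value 94
after step 8 (#7 load() → 94): value 94
after step 9 (#9 store(31)): value 31
after step 10 (#10 store(57)): value 57
after step 11 (#11 store(44)): value 44

linearizable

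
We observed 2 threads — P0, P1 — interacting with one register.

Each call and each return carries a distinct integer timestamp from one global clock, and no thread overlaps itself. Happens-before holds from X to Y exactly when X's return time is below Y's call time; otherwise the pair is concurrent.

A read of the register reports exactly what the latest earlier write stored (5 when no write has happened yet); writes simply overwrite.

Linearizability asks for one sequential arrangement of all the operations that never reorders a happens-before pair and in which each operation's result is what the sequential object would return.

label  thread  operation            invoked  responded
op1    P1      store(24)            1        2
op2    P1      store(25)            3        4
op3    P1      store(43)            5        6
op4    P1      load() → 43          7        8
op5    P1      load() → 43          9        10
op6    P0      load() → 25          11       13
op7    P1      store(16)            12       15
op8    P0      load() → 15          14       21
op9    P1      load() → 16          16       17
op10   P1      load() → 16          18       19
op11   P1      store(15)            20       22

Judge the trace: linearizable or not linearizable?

not linearizable

through event 12 a valid linearization exists; event 13 (op6 responding at time 13) ends that
the completed operations (6 total) allow one real-time order; the register replay rejects it
including or dropping the 1 pending operation (op7) in any combination fails
take op1, op2, op3, op4, op5, op6 (pending dropped): step 6 already fails, because op6 load() → 25 cannot occur there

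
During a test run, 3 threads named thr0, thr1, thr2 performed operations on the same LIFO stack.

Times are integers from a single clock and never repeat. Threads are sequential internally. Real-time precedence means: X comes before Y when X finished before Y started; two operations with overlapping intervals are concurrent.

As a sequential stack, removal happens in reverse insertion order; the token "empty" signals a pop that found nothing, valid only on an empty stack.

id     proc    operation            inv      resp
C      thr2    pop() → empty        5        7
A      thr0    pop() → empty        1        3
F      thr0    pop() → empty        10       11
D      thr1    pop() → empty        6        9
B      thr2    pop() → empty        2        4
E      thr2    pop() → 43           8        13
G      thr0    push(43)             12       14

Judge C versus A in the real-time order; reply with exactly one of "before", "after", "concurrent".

C spans [5,7], A spans [1,3]
resp(A)=3 < inv(C)=5

after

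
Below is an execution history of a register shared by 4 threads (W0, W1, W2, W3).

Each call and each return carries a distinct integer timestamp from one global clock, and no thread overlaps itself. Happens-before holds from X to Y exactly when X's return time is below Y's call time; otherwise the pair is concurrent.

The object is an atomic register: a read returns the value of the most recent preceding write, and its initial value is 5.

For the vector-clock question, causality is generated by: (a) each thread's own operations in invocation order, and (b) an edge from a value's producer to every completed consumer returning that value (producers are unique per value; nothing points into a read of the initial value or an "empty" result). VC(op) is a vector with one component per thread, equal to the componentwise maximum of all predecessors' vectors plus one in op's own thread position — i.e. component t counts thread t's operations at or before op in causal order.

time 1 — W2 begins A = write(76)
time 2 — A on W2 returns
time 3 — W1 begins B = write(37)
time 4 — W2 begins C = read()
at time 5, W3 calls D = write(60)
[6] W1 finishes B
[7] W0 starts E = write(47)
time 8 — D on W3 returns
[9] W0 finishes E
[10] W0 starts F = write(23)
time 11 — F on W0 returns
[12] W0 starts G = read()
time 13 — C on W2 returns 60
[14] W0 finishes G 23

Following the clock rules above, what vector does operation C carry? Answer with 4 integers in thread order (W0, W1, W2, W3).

D, invoked 5, has no incoming edges; only W3's bump applies → (0, 0, 0, 1)
A, invoked 1, has no incoming edges; only W2's bump applies → (0, 0, 1, 0)
B, invoked 3, has no incoming edges; only W1's bump applies → (0, 1, 0, 0)
E, invoked 7, has no incoming edges; only W0's bump applies → (1, 0, 0, 0)
merge at F (invoked 10): VC(E)=(1, 0, 0, 0), own-thread bump on W0 → (2, 0, 0, 0)
merge at C (invoked 4): VC(A)=(0, 0, 1, 0), VC(D)=(0, 0, 0, 1), own-thread bump on W2 → (0, 0, 2, 1)
merge at G (invoked 12): VC(F)=(2, 0, 0, 0), own-thread bump on W0 → (3, 0, 0, 0)
target: VC(C) = (0, 0, 2, 1)

(0, 0, 2, 1)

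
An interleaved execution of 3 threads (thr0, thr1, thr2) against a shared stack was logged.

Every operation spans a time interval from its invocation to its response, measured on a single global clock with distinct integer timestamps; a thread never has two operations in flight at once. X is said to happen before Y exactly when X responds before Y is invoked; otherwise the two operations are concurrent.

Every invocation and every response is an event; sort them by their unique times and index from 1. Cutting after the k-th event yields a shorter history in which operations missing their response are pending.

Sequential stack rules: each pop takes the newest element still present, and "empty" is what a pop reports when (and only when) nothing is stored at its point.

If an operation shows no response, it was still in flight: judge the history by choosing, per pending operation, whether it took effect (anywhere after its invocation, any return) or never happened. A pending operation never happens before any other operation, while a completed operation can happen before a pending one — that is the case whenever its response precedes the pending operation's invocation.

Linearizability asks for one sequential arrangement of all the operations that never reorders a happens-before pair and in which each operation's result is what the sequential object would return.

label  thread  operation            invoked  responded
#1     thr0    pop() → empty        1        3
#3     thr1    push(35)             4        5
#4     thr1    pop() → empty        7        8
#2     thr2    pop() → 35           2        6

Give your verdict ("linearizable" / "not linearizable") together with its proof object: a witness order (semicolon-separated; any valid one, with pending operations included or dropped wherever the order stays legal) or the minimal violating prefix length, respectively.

linearizable — witness: #1; #3; #2; #4

after step 1 (#1 pop() → empty): stack <>
after step 2 (#3 push(35)): stack <35>
after step 3 (#2 pop() → 35): stack <>
after step 4 (#4 pop() → empty): stack <>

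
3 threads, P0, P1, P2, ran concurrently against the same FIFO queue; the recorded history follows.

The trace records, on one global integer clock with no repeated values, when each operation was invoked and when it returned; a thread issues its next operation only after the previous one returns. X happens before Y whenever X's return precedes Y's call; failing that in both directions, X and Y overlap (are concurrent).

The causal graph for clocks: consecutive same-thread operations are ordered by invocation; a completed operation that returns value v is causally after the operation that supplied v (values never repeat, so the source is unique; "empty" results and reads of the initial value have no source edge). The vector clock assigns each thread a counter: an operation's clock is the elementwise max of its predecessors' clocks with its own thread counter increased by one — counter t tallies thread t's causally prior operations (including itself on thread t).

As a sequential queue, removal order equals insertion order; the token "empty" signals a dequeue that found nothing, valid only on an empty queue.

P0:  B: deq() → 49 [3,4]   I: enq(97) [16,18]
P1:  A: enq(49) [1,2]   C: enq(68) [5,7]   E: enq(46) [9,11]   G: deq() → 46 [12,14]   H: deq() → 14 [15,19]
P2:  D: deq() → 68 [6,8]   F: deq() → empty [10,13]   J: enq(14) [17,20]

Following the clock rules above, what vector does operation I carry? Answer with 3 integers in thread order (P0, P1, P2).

(2, 1, 0)

invoked at 1, A has no predecessors; its own P1 bump gives (0, 1, 0)
C, invoked 5, takes VC(A)=(0, 1, 0) under max, adds 1 for P1 → (0, 2, 0)
B, invoked 3, takes VC(A)=(0, 1, 0) under max, adds 1 for P0 → (1, 1, 0)
D, invoked 6, takes VC(C)=(0, 2, 0) under max, adds 1 for P2 → (0, 2, 1)
E, invoked 9, takes VC(C)=(0, 2, 0) under max, adds 1 for P1 → (0, 3, 0)
I, invoked 16, takes VC(B)=(1, 1, 0) under max, adds 1 for P0 → (2, 1, 0)
F, invoked 10, takes VC(D)=(0, 2, 1) under max, adds 1 for P2 → (0, 2, 2)
G, invoked 12, takes VC(E)=(0, 3, 0) under max, adds 1 for P1 → (0, 4, 0)
J, invoked 17, takes VC(F)=(0, 2, 2) under max, adds 1 for P2 → (0, 2, 3)
H, invoked 15, takes VC(G)=(0, 4, 0), VC(J)=(0, 2, 3) under max, adds 1 for P1 → (0, 5, 3)
target: VC(I) = (2, 1, 0)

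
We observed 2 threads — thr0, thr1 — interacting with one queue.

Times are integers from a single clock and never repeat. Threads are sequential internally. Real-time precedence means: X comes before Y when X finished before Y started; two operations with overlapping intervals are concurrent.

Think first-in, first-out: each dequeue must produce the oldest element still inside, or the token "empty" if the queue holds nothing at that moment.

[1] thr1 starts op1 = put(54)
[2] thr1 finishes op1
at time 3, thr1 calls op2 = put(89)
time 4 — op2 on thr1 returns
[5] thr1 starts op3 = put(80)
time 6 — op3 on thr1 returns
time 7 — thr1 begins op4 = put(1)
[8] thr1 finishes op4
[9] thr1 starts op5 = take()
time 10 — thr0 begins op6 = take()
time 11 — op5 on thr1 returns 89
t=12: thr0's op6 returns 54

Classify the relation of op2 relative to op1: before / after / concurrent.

op2 spans [3,4], op1 spans [1,2]
resp(op1)=2 < inv(op2)=3

after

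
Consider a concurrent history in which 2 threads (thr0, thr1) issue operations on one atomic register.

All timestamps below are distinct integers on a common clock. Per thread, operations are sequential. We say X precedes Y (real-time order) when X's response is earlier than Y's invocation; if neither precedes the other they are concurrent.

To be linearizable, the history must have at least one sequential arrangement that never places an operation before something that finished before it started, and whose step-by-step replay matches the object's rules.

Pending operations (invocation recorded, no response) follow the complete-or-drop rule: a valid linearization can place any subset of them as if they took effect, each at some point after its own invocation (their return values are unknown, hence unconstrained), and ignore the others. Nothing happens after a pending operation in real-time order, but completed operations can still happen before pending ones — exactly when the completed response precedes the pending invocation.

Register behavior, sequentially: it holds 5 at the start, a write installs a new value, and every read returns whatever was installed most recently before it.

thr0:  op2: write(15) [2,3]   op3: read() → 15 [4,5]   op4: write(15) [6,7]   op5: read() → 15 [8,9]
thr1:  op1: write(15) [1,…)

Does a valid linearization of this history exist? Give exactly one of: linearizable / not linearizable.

one valid linearization: op1, op2, op3, op4, op5
after step 1 (op1 write(15) (pending, included)): value 15
after step 2 (op2 write(15)): value 15
after step 3 (op3 read() → 15): value 15
after step 4 (op4 write(15)): value 15
after step 5 (op5 read() → 15): value 15

linearizable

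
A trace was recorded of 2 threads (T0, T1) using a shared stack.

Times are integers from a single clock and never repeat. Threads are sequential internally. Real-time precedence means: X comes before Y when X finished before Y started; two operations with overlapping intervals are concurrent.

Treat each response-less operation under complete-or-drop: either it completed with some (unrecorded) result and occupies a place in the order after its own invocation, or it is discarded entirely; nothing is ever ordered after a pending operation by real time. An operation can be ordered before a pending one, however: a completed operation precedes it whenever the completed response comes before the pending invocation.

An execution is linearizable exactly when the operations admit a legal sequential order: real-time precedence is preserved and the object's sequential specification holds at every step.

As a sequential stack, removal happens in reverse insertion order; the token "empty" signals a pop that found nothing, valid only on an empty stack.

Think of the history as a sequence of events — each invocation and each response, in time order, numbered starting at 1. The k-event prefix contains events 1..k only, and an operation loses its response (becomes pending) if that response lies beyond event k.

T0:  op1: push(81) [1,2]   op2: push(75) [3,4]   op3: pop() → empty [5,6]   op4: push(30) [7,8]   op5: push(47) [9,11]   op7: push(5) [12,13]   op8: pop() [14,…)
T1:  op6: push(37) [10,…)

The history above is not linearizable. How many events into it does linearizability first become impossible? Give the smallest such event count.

a valid linearization of events 1..5 exists, for instance op1, op2:
after step 1 (op1 push(81)): stack <81>
after step 2 (op2 push(75)): stack <81,75>
at event 6 (op3's time-6 response) nothing linearizes any more
for example op1, op2, op3 fails at step 3: op3 pop() → empty is not legal there

6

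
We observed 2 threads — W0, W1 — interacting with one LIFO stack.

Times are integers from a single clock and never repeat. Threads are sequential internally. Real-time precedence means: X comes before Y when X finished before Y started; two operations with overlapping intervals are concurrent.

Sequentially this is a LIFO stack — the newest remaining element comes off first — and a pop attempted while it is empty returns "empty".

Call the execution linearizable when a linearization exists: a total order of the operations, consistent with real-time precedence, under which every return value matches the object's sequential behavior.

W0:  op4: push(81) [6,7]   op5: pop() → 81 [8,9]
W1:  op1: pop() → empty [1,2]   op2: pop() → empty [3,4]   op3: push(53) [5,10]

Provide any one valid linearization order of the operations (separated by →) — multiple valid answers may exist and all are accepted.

1. op1 pop() → empty, leaving stack <>
2. op2 pop() → empty, leaving stack <>
3. op3 push(53), leaving stack <53>
4. op4 push(81), leaving stack <53,81>
5. op5 pop() → 81, leaving stack <53>

op1 → op2 → op3 → op4 → op5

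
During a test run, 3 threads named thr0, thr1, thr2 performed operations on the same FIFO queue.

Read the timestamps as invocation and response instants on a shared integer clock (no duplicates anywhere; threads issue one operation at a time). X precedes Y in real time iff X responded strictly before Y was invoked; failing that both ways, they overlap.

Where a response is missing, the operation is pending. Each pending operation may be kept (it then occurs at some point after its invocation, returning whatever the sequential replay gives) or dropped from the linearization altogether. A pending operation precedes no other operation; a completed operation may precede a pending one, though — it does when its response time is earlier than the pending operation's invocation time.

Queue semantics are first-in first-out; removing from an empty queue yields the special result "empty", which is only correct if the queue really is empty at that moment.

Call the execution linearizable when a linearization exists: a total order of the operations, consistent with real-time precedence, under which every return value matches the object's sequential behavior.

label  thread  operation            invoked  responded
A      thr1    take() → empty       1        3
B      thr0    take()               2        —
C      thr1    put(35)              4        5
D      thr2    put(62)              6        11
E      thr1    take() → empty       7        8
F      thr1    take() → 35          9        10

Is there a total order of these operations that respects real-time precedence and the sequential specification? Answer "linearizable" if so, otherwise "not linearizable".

not linearizable

through event 9 a valid linearization exists; event 10 (F responding at time 10) ends that
exactly one order of the 4 completed ops respects real time; the FIFO queue replay fails
no completion choice of the 2 pending operations (B, D) rescues it — every subset was tried
take A, C, E, F (pending dropped): step 3 already fails, because E take() → empty cannot occur there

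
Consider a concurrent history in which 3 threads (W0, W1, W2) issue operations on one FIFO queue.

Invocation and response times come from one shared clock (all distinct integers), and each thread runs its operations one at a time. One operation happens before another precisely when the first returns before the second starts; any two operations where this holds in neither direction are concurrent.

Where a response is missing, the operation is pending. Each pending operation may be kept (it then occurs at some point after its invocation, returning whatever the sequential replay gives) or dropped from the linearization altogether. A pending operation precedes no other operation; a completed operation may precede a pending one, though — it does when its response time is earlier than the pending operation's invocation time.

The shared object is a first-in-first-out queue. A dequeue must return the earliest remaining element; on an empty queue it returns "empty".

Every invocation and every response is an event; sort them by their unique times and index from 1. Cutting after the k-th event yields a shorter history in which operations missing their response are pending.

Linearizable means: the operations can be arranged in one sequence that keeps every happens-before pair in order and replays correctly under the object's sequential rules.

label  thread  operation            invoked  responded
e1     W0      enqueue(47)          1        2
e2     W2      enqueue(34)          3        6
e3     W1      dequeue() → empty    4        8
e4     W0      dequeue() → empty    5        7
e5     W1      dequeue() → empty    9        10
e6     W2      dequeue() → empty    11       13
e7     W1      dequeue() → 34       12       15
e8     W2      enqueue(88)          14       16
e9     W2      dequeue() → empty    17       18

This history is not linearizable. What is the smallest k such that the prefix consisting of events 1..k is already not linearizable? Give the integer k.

a valid linearization of events 1..7 exists, for instance e1, e3, e4, e2:
step 1: e1 enqueue(47) — queue <47>
step 2: e3 dequeue() (pending, included) — queue <>
step 3: e4 dequeue() → empty — queue <>
step 4: e2 enqueue(34) — queue <34>
at event 8 (e3's time-8 response) nothing linearizes any more
e.g. e1, e2, e3, e4: illegal at step 3, since e3 dequeue() → empty cannot apply there
e.g. e1, e2, e4, e3: illegal at step 3, since e4 dequeue() → empty cannot apply there

8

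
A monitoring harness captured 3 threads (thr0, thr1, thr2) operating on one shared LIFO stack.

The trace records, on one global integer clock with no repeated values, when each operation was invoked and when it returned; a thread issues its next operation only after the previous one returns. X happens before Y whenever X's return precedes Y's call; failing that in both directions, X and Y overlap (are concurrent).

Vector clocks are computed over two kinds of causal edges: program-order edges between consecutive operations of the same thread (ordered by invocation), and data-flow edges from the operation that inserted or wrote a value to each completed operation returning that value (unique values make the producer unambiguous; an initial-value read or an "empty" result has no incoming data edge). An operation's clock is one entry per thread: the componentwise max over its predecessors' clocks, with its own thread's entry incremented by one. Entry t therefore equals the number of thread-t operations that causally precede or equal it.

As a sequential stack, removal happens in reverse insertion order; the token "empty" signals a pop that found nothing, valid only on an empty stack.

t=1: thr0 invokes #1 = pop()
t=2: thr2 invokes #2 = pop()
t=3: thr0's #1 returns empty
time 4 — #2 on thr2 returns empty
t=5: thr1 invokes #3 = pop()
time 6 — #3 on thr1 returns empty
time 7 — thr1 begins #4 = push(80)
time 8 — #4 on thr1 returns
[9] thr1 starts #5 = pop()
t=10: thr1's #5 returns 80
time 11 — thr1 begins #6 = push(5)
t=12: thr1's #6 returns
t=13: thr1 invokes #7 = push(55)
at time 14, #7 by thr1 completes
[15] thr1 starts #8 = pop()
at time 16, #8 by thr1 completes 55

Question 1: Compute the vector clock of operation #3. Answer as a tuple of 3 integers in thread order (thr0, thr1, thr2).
no predecessors for #2 (invoked 2): thr2 increments from zero → (0, 0, 1)
no predecessors for #3 (invoked 5): thr1 increments from zero → (0, 1, 0)
no predecessors for #1 (invoked 1): thr0 increments from zero → (1, 0, 0)
from VC(#3)=(0, 1, 0), #4 (invoked 7) maxes components and bumps thr1 → (0, 2, 0)
from VC(#4)=(0, 2, 0), #5 (invoked 9) maxes components and bumps thr1 → (0, 3, 0)
from VC(#5)=(0, 3, 0), #6 (invoked 11) maxes components and bumps thr1 → (0, 4, 0)
from VC(#6)=(0, 4, 0), #7 (invoked 13) maxes components and bumps thr1 → (0, 5, 0)
from VC(#7)=(0, 5, 0), #8 (invoked 15) maxes components and bumps thr1 → (0, 6, 0)
target: VC(#3) = (0, 1, 0)

(0, 1, 0)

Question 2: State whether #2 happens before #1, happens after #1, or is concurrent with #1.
#2 spans [2,4], #1 spans [1,3]
the intervals overlap in both directions

concurrent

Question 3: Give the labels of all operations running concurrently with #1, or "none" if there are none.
#1 runs from 1 to 3; window-overlapping ops are concurrent
#2 [2,4]: concurrent
#3 [5,6]: after
#4 [7,8]: after
#5 [9,10]: after
#6 [11,12]: after
#7 [13,14]: after
#8 [15,16]: after

#2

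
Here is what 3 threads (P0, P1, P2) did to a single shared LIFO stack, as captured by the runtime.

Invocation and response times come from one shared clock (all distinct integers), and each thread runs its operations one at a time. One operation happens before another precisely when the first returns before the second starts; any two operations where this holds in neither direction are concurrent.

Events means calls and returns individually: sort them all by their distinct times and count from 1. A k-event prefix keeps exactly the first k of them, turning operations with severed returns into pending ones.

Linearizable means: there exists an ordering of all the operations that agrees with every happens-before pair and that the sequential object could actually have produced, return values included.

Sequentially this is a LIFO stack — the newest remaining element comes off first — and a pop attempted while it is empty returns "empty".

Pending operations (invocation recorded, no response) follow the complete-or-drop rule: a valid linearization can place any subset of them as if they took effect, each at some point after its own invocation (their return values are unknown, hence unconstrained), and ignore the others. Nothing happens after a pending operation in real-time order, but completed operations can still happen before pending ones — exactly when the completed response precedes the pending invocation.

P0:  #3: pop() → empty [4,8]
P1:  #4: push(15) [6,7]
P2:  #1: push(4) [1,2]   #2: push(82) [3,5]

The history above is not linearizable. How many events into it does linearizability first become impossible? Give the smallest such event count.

events 1..7 are still linearizable — one witness is #1, #2, #3, #4:
after step 1 (#1 push(4)): stack <4>
after step 2 (#2 push(82)): stack <4,82>
after step 3 (#3 pop() (pending, included)): stack <4>
after step 4 (#4 push(15)): stack <4,15>
adding event 8 (#3 responds at 8) leaves no legal real-time order
e.g. #1, #2, #3, #4: illegal at step 3, since #3 pop() → empty cannot apply there
e.g. #1, #2, #4, #3: illegal at step 4, since #3 pop() → empty cannot apply there

8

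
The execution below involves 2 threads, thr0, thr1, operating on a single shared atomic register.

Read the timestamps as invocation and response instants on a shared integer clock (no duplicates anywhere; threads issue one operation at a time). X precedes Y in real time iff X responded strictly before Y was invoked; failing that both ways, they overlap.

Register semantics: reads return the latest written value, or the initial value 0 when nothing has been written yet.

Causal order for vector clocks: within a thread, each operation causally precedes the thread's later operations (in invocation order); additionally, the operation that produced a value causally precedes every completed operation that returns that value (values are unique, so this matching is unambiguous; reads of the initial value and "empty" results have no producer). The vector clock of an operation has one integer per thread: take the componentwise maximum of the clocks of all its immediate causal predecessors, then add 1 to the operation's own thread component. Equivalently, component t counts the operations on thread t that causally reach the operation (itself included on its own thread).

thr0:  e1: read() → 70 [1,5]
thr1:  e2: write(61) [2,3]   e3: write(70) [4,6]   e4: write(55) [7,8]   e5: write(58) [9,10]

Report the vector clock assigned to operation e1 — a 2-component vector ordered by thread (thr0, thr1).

e2, invoked 2, has no incoming edges; only thr1's bump applies → (0, 1)
e3 (invocation 4): componentwise max over VC(e2)=(0, 1), +1 at thr1, giving (0, 2)
e4 (invocation 7): componentwise max over VC(e3)=(0, 2), +1 at thr1, giving (0, 3)
e1 (invocation 1): componentwise max over VC(e3)=(0, 2), +1 at thr0, giving (1, 2)
e5 (invocation 9): componentwise max over VC(e4)=(0, 3), +1 at thr1, giving (0, 4)
target: VC(e1) = (1, 2)

(1, 2)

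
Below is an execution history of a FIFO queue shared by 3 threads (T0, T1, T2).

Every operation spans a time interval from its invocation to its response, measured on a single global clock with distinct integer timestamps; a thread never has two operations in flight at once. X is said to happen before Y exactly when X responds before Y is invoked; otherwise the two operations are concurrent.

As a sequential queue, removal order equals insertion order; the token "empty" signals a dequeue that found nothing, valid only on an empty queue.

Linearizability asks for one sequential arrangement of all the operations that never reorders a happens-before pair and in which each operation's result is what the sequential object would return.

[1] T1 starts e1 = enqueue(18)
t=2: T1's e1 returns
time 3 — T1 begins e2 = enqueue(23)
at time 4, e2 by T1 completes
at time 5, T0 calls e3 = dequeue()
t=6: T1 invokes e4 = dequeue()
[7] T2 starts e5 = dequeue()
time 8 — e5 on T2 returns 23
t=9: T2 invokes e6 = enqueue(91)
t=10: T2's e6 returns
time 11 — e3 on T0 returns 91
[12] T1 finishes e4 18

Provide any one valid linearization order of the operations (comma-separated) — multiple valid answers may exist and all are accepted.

e1, e2, e4, e5, e6, e3

after step 1 (e1 enqueue(18)): queue <18>
after step 2 (e2 enqueue(23)): queue <18,23>
after step 3 (e4 dequeue() → 18): queue <23>
after step 4 (e5 dequeue() → 23): queue <>
after step 5 (e6 enqueue(91)): queue <91>
after step 6 (e3 dequeue() → 91): queue <>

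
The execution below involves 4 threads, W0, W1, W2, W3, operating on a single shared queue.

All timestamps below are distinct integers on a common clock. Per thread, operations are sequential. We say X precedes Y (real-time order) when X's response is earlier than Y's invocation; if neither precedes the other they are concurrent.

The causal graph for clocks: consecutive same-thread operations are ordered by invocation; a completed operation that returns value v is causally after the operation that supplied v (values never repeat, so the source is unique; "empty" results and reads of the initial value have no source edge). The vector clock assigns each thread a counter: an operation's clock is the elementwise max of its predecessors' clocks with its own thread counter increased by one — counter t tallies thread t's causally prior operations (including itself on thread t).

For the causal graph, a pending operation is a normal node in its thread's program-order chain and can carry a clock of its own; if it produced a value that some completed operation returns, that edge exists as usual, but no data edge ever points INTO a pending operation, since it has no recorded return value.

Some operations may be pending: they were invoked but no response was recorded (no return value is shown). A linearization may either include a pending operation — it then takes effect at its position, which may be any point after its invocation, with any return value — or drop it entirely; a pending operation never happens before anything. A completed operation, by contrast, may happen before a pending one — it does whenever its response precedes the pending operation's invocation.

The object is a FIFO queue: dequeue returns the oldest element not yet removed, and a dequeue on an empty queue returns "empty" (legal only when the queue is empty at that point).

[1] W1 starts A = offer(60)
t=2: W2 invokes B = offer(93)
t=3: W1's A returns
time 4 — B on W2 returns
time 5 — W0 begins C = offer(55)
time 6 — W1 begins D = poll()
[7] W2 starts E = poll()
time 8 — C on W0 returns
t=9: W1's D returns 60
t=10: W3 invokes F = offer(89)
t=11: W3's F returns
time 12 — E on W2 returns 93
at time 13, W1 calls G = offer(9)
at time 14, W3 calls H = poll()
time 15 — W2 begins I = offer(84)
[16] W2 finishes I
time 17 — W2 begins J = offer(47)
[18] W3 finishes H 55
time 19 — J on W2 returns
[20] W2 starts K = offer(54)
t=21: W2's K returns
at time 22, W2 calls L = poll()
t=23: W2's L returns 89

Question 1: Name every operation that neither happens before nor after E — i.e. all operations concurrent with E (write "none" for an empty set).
C, D, F

overlap test against E [7,12]: concurrent iff the interval meets 7..12
A [1,3]: before
B [2,4]: before
C [5,8]: concurrent
D [6,9]: concurrent
F [10,11]: concurrent
G [13,…): after
H [14,18]: after
I [15,16]: after
J [17,19]: after
K [20,21]: after
L [22,23]: after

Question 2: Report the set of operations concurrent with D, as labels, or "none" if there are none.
C, E

D spans [6,9]; an op avoiding the whole window 6..9 is ordered, any other is concurrent
A [1,3]: before
B [2,4]: before
C [5,8]: concurrent
E [7,12]: concurrent
F [10,11]: after
G [13,…): after
H [14,18]: after
I [15,16]: after
J [17,19]: after
K [20,21]: after
L [22,23]: after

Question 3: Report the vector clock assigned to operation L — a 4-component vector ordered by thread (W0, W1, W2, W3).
(0, 0, 6, 1)

invoked at 10, F has no predecessors; its own W3 bump gives (0, 0, 0, 1)
invoked at 2, B has no predecessors; its own W2 bump gives (0, 0, 1, 0)
invoked at 1, A has no predecessors; its own W1 bump gives (0, 1, 0, 0)
invoked at 5, C has no predecessors; its own W0 bump gives (1, 0, 0, 0)
merge at E (invoked 7): VC(B)=(0, 0, 1, 0), own-thread bump on W2 → (0, 0, 2, 0)
merge at D (invoked 6): VC(A)=(0, 1, 0, 0), own-thread bump on W1 → (0, 2, 0, 0)
merge at I (invoked 15): VC(E)=(0, 0, 2, 0), own-thread bump on W2 → (0, 0, 3, 0)
merge at G (invoked 13): VC(D)=(0, 2, 0, 0), own-thread bump on W1 → (0, 3, 0, 0)
merge at H (invoked 14): VC(C)=(1, 0, 0, 0), VC(F)=(0, 0, 0, 1), own-thread bump on W3 → (1, 0, 0, 2)
merge at J (invoked 17): VC(I)=(0, 0, 3, 0), own-thread bump on W2 → (0, 0, 4, 0)
merge at K (invoked 20): VC(J)=(0, 0, 4, 0), own-thread bump on W2 → (0, 0, 5, 0)
merge at L (invoked 22): VC(F)=(0, 0, 0, 1), VC(K)=(0, 0, 5, 0), own-thread bump on W2 → (0, 0, 6, 1)
target: VC(L) = (0, 0, 6, 1)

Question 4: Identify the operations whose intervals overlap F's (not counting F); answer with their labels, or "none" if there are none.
E

concurrent with F ([10,11]): every op whose interval crosses 10..11
A [1,3]: before
B [2,4]: before
C [5,8]: before
D [6,9]: before
E [7,12]: concurrent
G [13,…): after
H [14,18]: after
I [15,16]: after
J [17,19]: after
K [20,21]: after
L [22,23]: after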